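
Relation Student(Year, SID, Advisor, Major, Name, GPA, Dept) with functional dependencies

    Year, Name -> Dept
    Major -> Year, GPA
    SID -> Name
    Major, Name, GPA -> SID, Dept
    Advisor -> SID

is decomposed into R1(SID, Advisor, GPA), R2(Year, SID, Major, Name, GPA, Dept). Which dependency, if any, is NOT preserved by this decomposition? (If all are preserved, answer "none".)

Year, Name → Dept lies within R2.
Major → Year, GPA lies within R2.
SID → Name lies within R2.
Major, Name, GPA → SID, Dept lies within R2.
Advisor → SID lies within R1.
Every dependency is enforceable on the fragments, so the decomposition is dependency-preserving.

none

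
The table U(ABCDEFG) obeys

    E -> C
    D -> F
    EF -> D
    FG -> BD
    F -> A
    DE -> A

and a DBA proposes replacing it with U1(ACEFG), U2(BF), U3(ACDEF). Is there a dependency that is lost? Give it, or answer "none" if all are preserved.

FG -> BD

Check FG → BD: no single fragment contains all of {BDFG}, and the restricted closure of {FG} across the fragments never reaches {BD}.
E → C is preserved.
D → F is preserved.
EF → D is preserved.
F → A is preserved.
DE → A is preserved.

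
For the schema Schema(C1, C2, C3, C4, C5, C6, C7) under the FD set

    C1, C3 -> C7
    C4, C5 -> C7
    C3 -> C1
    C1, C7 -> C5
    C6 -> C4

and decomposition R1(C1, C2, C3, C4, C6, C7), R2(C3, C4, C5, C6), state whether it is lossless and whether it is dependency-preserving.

Lossless test: (C3, C4, C6)⁺ = {C1, C3, C4, C5, C6, C7}, which contains all of one fragment — lossless.
Dependency preservation: the restricted closure of {C4, C5} across the fragments never reaches {C7}, so C4, C5 → C7 cannot be enforced without a join — not preserved.

lossless but not dependency-preserving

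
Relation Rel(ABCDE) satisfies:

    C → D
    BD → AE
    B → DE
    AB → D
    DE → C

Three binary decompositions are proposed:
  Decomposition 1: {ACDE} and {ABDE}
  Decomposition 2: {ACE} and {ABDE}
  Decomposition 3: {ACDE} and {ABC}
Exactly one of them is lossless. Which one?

Decomposition 1

Decomposition 1: common = {ADE}, closure = {ACDE} → lossless.
Decomposition 2: common = {AE}, closure = {AE} → lossy.
Decomposition 3: common = {AC}, closure = {ACD} → lossy.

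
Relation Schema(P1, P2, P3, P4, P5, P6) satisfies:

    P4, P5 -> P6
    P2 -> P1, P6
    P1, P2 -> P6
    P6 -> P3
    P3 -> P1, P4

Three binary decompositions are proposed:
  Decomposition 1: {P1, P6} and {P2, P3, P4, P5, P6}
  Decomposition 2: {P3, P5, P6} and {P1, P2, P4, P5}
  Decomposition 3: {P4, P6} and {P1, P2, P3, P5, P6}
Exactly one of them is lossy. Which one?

Decomposition 2

Decomposition 1: common = {P6}, closure = {P1, P3, P4, P6} → lossless.
Decomposition 2: common = {P5}, closure = {P5} → lossy.
Decomposition 3: common = {P6}, closure = {P1, P3, P4, P6} → lossless.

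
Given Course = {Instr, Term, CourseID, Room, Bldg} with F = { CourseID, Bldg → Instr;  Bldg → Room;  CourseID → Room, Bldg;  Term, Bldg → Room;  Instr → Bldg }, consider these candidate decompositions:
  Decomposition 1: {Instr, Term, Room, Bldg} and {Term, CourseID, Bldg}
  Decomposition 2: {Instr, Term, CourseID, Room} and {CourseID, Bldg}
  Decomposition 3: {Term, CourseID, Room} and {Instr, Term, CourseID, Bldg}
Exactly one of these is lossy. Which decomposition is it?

Decomposition 1

Decomposition 1: common = {Term, Bldg}, closure = {Term, Room, Bldg} → lossy.
Decomposition 2: common = {CourseID}, closure = {Instr, CourseID, Room, Bldg} → lossless.
Decomposition 3: common = {Term, CourseID}, closure = {Instr, Term, CourseID, Room, Bldg} → lossless.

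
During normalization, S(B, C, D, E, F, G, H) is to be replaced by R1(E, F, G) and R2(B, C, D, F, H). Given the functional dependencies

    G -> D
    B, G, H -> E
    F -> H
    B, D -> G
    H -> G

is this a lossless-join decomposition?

No

Common attributes: R1 ∩ R2 = {F}.
Closure of {F}: F → H applies, adding H; H → G applies, adding G; G → D applies, adding D. So (F)⁺ = {D, F, G, H}.
The closure contains neither all of R1 = {E, F, G} nor all of R2 = {B, C, D, F, H}, so the common attributes are not a superkey of either fragment. The join is lossy.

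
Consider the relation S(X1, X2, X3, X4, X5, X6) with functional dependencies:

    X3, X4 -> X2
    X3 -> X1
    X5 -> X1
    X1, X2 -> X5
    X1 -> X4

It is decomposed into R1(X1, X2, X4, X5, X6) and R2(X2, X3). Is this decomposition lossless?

No

Common attributes: R1 ∩ R2 = {X2}.
No dependency enlarges {X2}, so (X2)⁺ = {X2}.
The closure contains neither all of R1 = {X1, X2, X4, X5, X6} nor all of R2 = {X2, X3}, so the common attributes are not a superkey of either fragment. The join is lossy.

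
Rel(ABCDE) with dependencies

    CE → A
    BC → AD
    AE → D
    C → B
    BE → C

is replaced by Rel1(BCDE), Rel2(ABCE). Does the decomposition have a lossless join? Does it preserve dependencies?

Lossless test: (BCE)⁺ = {ABCDE}, which contains all of one fragment — lossless.
Dependency preservation: the restricted closure of {AE} across the fragments never reaches {D}, so AE → D cannot be enforced without a join — not preserved.

lossless but not dependency-preserving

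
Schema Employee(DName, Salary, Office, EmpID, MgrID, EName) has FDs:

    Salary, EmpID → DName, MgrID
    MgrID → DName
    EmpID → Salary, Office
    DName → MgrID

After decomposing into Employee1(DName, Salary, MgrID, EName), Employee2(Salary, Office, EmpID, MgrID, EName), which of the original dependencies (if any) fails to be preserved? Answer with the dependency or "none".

none

Salary, EmpID → DName, MgrID: restricted closure across fragments reaches DName, MgrID.
MgrID → DName lies within Employee1.
EmpID → Salary, Office lies within Employee2.
DName → MgrID lies within Employee1.
Every dependency is enforceable on the fragments, so the decomposition is dependency-preserving.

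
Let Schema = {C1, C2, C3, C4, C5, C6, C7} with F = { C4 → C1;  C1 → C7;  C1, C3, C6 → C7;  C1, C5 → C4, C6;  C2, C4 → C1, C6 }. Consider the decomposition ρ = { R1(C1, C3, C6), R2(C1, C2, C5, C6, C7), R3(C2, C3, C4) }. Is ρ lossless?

Chase test. Columns are C1, C2, C3, C4, C5, C6, C7; row i has aⱼ where attribute j ∈ Ri, else bᵢⱼ.
Initial tableau (one row per fragment):
  row 1: a1 b12 a3 b14 b15 a6 b17
  row 2: a1 a2 b23 b24 a5 a6 a7
  row 3: b31 a2 a3 a4 b35 b36 b37
Rows 1 and 2 agree on C1; apply C1→C7 and equate their C7 entries.
No row becomes fully distinguished — the join is lossy.

No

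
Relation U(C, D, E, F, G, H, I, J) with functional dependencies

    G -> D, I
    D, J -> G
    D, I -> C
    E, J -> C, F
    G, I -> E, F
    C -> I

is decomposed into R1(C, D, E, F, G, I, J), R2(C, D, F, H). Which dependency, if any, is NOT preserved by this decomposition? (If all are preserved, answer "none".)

G → D, I lies within R1.
D, J → G lies within R1.
D, I → C lies within R1.
E, J → C, F lies within R1.
G, I → E, F lies within R1.
C → I lies within R1.
Every dependency is enforceable on the fragments, so the decomposition is dependency-preserving.

none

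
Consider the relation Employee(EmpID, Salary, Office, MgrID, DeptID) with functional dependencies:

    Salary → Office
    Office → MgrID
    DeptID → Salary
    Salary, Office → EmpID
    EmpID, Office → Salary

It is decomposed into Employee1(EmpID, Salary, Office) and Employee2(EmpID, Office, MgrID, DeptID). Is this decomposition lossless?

Yes

Common attributes: Employee1 ∩ Employee2 = {EmpID, Office}.
Closure of {EmpID, Office}: Office → MgrID applies, adding MgrID; EmpID, Office → Salary applies, adding Salary. So (EmpID, Office)⁺ = {EmpID, Salary, Office, MgrID}.
This closure contains every attribute of Employee1, so Employee1 ∩ Employee2 → Employee1. The join is lossless.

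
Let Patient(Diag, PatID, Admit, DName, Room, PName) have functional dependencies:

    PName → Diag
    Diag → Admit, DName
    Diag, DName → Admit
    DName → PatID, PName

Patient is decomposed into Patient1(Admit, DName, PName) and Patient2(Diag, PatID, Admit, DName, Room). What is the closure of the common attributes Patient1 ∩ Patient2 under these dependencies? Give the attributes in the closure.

Patient1 ∩ Patient2 = {Admit, DName}.
DName → PatID, PName applies, adding PatID, PName
PName → Diag applies, adding Diag
Closure: {Diag, PatID, Admit, DName, PName}.

Diag, PatID, Admit, DName, PName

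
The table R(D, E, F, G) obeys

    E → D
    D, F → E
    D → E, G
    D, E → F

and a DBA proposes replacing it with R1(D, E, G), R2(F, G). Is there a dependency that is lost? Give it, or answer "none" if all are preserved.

D, E → F

Check D, E → F: no single fragment contains all of {D, E, F}, and the restricted closure of {D, E} across the fragments never reaches {F}.
E → D is preserved.
D, F → E is preserved.
D → E, G is preserved.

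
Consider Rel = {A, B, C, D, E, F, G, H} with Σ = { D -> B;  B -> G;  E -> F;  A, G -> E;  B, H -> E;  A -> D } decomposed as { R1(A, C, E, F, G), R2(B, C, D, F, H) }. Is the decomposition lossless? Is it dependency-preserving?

lossy and not dependency-preserving

Lossless test: (C, F)⁺ = {C, F}, which is a superkey of neither fragment — lossy.
Dependency preservation: the restricted closure of {B} across the fragments never reaches {G}, so B → G cannot be enforced without a join — not preserved.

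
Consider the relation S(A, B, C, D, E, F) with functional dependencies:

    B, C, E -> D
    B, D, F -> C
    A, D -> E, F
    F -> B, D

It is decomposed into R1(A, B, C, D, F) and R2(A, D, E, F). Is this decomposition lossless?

Yes

Common attributes: R1 ∩ R2 = {A, D, F}.
Closure of {A, D, F}: A, D → E, F applies, adding E; F → B, D applies, adding B; B, D, F → C applies, adding C. So (A, D, F)⁺ = {A, B, C, D, E, F}.
This closure contains every attribute of R1, so R1 ∩ R2 → R1. The join is lossless.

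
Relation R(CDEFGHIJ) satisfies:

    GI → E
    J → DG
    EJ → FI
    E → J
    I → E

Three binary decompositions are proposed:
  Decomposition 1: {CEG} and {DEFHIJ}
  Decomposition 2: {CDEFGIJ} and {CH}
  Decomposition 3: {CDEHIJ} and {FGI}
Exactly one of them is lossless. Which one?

Decomposition 1: common = {E}, closure = {DEFGIJ} → lossy.
Decomposition 2: common = {C}, closure = {C} → lossy.
Decomposition 3: common = {I}, closure = {DEFGIJ} → lossless.

Decomposition 3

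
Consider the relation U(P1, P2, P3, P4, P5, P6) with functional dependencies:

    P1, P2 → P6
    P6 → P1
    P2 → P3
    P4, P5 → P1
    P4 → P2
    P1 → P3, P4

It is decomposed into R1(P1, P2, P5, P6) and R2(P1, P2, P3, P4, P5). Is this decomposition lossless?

Yes

Common attributes: R1 ∩ R2 = {P1, P2, P5}.
Closure of {P1, P2, P5}: P1, P2 → P6 applies, adding P6; P2 → P3 applies, adding P3; P1 → P3, P4 applies, adding P4. So (P1, P2, P5)⁺ = {P1, P2, P3, P4, P5, P6}.
This closure contains every attribute of R1, so R1 ∩ R2 → R1. The join is lossless.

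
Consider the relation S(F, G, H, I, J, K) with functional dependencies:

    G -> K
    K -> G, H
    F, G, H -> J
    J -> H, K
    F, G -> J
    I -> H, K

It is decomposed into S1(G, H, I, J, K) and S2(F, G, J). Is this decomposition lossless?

Common attributes: S1 ∩ S2 = {G, J}.
Closure of {G, J}: G → K applies, adding K; K → G, H applies, adding H. So (G, J)⁺ = {G, H, J, K}.
The closure contains neither all of S1 = {G, H, I, J, K} nor all of S2 = {F, G, J}, so the common attributes are not a superkey of either fragment. The join is lossy.

No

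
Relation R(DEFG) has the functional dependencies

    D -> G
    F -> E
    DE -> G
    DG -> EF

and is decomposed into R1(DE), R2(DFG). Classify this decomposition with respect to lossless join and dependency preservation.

Lossless test: (D)⁺ = {DEFG}, which contains all of one fragment — lossless.
Dependency preservation: the restricted closure of {F} across the fragments never reaches {E}, so F → E cannot be enforced without a join — not preserved.

lossless but not dependency-preserving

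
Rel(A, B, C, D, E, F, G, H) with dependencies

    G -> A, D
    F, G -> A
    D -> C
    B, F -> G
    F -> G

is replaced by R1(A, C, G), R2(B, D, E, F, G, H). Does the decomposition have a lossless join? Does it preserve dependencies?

Lossless test: (G)⁺ = {A, C, D, G}, which contains all of one fragment — lossless.
Dependency preservation: the restricted closure of {D} across the fragments never reaches {C}, so D → C cannot be enforced without a join — not preserved.

lossless but not dependency-preserving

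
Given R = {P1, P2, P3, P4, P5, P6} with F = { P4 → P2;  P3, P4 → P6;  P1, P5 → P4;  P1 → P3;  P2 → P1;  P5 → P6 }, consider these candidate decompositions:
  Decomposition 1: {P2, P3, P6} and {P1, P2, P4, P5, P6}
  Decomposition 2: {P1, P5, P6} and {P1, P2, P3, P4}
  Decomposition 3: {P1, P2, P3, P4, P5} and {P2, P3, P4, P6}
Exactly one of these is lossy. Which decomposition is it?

Decomposition 1: common = {P2, P6}, closure = {P1, P2, P3, P6} → lossless.
Decomposition 2: common = {P1}, closure = {P1, P3} → lossy.
Decomposition 3: common = {P2, P3, P4}, closure = {P1, P2, P3, P4, P6} → lossless.

Decomposition 2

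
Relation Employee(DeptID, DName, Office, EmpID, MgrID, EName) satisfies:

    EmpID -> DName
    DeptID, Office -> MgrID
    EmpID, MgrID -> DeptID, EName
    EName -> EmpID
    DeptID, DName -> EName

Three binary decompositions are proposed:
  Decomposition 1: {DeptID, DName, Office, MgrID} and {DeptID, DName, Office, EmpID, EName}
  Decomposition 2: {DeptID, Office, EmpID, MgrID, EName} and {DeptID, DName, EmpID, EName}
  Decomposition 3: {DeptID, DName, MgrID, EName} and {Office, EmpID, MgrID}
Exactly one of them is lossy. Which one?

Decomposition 3

Decomposition 1: common = {DeptID, DName, Office}, closure = {DeptID, DName, Office, EmpID, MgrID, EName} → lossless.
Decomposition 2: common = {DeptID, EmpID, EName}, closure = {DeptID, DName, EmpID, EName} → lossless.
Decomposition 3: common = {MgrID}, closure = {MgrID} → lossy.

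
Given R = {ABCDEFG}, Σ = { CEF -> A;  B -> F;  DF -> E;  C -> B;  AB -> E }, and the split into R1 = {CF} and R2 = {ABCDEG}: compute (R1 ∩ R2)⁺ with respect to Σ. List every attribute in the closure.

R1 ∩ R2 = {C}.
C → B applies, adding B
B → F applies, adding F
Closure: {BCF}.

BCF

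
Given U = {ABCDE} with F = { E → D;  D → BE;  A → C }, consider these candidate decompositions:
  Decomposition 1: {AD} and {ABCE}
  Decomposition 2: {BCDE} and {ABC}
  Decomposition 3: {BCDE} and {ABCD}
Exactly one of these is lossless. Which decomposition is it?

Decomposition 3

Decomposition 1: common = {A}, closure = {AC} → lossy.
Decomposition 2: common = {BC}, closure = {BC} → lossy.
Decomposition 3: common = {BCD}, closure = {BCDE} → lossless.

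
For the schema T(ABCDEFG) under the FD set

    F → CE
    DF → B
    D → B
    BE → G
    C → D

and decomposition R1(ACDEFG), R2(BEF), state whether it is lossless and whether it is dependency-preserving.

Lossless test: (EF)⁺ = {BCDEFG}, which contains all of one fragment — lossless.
Dependency preservation: the restricted closure of {D} across the fragments never reaches {B}, so D → B cannot be enforced without a join — not preserved.

lossless but not dependency-preserving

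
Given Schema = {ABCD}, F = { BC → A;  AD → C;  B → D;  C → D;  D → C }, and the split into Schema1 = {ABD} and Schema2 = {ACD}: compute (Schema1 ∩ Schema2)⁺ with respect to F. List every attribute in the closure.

Schema1 ∩ Schema2 = {AD}.
AD → C applies, adding C
Closure: {ACD}.

ACD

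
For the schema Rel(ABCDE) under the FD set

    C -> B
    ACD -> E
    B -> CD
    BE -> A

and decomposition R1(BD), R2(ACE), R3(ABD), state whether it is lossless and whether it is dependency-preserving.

lossy and not dependency-preserving

Lossless test (chase): Rows 1 and 3 agree on B; apply B→CD and equate their CD entries. No row becomes fully distinguished — the join is lossy.
Dependency preservation: the restricted closure of {C} across the fragments never reaches {B}, so C → B cannot be enforced without a join — not preserved.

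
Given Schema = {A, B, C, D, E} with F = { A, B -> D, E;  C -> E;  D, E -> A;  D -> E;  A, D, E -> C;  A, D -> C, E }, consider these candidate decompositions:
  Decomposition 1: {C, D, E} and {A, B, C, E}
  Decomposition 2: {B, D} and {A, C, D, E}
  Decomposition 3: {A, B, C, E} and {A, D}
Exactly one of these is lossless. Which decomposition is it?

Decomposition 1: common = {C, E}, closure = {C, E} → lossy.
Decomposition 2: common = {D}, closure = {A, C, D, E} → lossless.
Decomposition 3: common = {A}, closure = {A} → lossy.

Decomposition 2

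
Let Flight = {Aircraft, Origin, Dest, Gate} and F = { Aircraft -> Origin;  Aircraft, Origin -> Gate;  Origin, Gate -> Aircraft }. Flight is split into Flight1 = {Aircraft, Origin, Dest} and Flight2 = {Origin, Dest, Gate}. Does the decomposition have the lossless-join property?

No

Common attributes: Flight1 ∩ Flight2 = {Origin, Dest}.
No dependency enlarges {Origin, Dest}, so (Origin, Dest)⁺ = {Origin, Dest}.
The closure contains neither all of Flight1 = {Aircraft, Origin, Dest} nor all of Flight2 = {Origin, Dest, Gate}, so the common attributes are not a superkey of either fragment. The join is lossy.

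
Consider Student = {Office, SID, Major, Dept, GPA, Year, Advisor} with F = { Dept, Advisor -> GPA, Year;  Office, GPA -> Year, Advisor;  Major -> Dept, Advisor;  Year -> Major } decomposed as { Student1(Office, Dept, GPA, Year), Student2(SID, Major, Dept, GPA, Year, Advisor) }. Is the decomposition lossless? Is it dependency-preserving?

lossy but dependency-preserving

Lossless test: (Dept, GPA, Year)⁺ = {Major, Dept, GPA, Year, Advisor}, which is a superkey of neither fragment — lossy.
Dependency preservation: Office, GPA → Year, Advisor is not contained in any single fragment, but the restricted closure of its left-hand side across the fragments still reaches the right-hand side; the remaining FDs each lie inside some fragment. All dependencies are preserved.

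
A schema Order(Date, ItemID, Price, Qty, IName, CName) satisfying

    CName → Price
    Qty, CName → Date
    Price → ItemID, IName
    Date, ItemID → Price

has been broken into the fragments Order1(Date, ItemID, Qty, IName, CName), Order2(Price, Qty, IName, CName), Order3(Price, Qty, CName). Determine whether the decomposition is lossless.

Chase test. Columns are Date, ItemID, Price, Qty, IName, CName; row i has aⱼ where attribute j ∈ Orderi, else bᵢⱼ.
Initial tableau (one row per fragment):
  row 1: a1 a2 b13 a4 a5 a6
  row 2: b21 b22 a3 a4 a5 a6
  row 3: b31 b32 a3 a4 b35 a6
Rows 1 and 2 agree on CName; apply CName→Price and equate their Price entries.
Rows 1 and 2 agree on Qty, CName; apply Qty, CName→Date and equate their Date entries.
Rows 1 and 3 agree on Qty, CName; apply Qty, CName→Date and equate their Date entries.
Rows 1 and 2 agree on Price; apply Price→ItemID, IName and equate their ItemID, IName entries.
Rows 1 and 3 agree on Price; apply Price→ItemID, IName and equate their ItemID, IName entries.
Row 1 is now all distinguished symbols — the join is lossless.

Yes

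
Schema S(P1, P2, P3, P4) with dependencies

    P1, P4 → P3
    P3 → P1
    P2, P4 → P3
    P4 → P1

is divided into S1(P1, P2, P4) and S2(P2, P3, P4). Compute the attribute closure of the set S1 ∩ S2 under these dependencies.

P1, P2, P3, P4

S1 ∩ S2 = {P2, P4}.
P2, P4 → P3 applies, adding P3
P4 → P1 applies, adding P1
Closure: {P1, P2, P3, P4}.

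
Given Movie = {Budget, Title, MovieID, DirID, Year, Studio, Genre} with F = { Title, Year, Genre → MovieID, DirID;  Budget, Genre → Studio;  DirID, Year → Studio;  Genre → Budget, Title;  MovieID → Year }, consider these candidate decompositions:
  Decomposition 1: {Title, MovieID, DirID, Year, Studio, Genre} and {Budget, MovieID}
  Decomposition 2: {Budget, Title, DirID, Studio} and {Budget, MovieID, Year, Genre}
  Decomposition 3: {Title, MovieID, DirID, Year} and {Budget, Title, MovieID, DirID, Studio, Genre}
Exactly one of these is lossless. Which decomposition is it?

Decomposition 1: common = {MovieID}, closure = {MovieID, Year} → lossy.
Decomposition 2: common = {Budget}, closure = {Budget} → lossy.
Decomposition 3: common = {Title, MovieID, DirID}, closure = {Title, MovieID, DirID, Year, Studio} → lossless.

Decomposition 3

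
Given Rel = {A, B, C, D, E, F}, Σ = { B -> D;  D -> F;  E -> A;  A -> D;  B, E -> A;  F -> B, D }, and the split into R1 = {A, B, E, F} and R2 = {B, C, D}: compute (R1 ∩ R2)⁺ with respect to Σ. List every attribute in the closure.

B, D, F

R1 ∩ R2 = {B}.
B → D applies, adding D
D → F applies, adding F
Closure: {B, D, F}.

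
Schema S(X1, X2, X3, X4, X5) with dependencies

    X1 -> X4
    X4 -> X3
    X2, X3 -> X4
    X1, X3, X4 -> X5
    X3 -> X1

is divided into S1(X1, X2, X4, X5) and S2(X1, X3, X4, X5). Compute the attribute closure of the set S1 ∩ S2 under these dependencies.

X1, X3, X4, X5

S1 ∩ S2 = {X1, X4, X5}.
X4 → X3 applies, adding X3
Closure: {X1, X3, X4, X5}.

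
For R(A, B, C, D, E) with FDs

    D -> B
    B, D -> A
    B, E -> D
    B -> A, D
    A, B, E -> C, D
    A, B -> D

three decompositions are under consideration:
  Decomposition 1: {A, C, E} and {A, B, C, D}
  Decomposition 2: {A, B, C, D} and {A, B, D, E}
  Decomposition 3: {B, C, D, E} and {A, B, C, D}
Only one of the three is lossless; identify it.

Decomposition 1: common = {A, C}, closure = {A, C} → lossy.
Decomposition 2: common = {A, B, D}, closure = {A, B, D} → lossy.
Decomposition 3: common = {B, C, D}, closure = {A, B, C, D} → lossless.

Decomposition 3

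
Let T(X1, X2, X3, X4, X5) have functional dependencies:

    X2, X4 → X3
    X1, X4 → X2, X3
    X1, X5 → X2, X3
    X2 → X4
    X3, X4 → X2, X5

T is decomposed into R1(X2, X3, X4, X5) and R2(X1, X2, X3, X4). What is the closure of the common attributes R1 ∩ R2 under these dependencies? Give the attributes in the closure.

R1 ∩ R2 = {X2, X3, X4}.
X3, X4 → X2, X5 applies, adding X5
Closure: {X2, X3, X4, X5}.

X2, X3, X4, X5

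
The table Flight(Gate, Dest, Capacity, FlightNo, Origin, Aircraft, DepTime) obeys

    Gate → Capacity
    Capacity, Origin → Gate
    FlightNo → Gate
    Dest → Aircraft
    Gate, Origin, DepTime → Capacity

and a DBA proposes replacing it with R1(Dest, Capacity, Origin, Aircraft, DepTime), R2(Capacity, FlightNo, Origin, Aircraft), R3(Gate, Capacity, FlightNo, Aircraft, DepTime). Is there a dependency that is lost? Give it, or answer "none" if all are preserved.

Check Capacity, Origin → Gate: no single fragment contains all of {Gate, Capacity, Origin}, and the restricted closure of {Capacity, Origin} across the fragments never reaches {Gate}.
Gate → Capacity is preserved.
FlightNo → Gate is preserved.
Dest → Aircraft is preserved.
Gate, Origin, DepTime → Capacity is preserved.

Capacity, Origin → Gate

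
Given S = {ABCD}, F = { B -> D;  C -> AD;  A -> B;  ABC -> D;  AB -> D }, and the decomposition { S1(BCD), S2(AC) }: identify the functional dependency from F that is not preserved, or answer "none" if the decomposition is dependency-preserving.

A -> B

Check A → B: no single fragment contains all of {AB}, and the restricted closure of {A} across the fragments never reaches {B}.
B → D is preserved.
C → AD is preserved.
ABC → D is preserved.
AB → D is preserved.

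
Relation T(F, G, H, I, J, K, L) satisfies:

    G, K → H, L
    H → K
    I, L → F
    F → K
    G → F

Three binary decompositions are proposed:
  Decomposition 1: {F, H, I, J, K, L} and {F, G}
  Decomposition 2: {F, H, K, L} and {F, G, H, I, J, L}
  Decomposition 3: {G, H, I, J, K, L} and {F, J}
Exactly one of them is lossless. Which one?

Decomposition 2

Decomposition 1: common = {F}, closure = {F, K} → lossy.
Decomposition 2: common = {F, H, L}, closure = {F, H, K, L} → lossless.
Decomposition 3: common = {J}, closure = {J} → lossy.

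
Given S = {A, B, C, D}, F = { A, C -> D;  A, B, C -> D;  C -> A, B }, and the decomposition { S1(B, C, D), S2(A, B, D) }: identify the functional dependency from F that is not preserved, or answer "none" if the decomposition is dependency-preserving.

C -> A, B

Check C → A, B: no single fragment contains all of {A, B, C}, and the restricted closure of {C} across the fragments never reaches {A, B}.
A, C → D is preserved.
A, B, C → D is preserved.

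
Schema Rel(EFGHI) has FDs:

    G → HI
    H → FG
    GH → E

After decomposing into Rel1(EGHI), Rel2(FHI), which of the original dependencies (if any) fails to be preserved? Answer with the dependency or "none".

none

G → HI lies within Rel1.
H → FG: restricted closure across fragments reaches FG.
GH → E lies within Rel1.
Every dependency is enforceable on the fragments, so the decomposition is dependency-preserving.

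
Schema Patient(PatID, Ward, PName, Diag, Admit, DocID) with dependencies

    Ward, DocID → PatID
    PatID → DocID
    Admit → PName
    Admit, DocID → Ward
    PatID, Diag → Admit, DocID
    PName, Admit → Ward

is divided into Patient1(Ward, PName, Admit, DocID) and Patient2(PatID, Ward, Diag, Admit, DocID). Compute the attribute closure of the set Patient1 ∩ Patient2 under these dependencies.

Patient1 ∩ Patient2 = {Ward, Admit, DocID}.
Ward, DocID → PatID applies, adding PatID
Admit → PName applies, adding PName
Closure: {PatID, Ward, PName, Admit, DocID}.

PatID, Ward, PName, Admit, DocID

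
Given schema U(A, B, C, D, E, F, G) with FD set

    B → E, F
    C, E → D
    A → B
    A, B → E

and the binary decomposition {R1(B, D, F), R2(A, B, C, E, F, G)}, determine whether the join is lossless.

No

Common attributes: R1 ∩ R2 = {B, F}.
Closure of {B, F}: B → E, F applies, adding E. So (B, F)⁺ = {B, E, F}.
The closure contains neither all of R1 = {B, D, F} nor all of R2 = {A, B, C, E, F, G}, so the common attributes are not a superkey of either fragment. The join is lossy.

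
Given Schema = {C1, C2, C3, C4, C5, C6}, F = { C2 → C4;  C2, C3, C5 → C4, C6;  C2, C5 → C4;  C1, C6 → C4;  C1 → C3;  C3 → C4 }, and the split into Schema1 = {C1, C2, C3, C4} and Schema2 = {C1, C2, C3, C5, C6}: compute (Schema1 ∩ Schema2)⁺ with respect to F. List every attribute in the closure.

C1, C2, C3, C4

Schema1 ∩ Schema2 = {C1, C2, C3}.
C2 → C4 applies, adding C4
Closure: {C1, C2, C3, C4}.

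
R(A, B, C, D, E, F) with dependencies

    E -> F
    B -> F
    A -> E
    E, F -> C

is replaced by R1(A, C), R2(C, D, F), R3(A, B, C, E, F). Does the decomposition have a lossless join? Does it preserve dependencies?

Lossless test (chase): Rows 1 and 3 agree on A; apply A→E and equate their E entries. Rows 1 and 3 agree on E; apply E→F and equate their F entries. No row becomes fully distinguished — the join is lossy.
Dependency preservation: every FD's attributes lie within a single fragment, so each can be enforced locally — preserved.

lossy but dependency-preserving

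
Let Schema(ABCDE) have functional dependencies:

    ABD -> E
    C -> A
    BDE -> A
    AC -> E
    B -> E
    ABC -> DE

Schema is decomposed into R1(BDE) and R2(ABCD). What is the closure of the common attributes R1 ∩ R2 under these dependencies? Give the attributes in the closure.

R1 ∩ R2 = {BD}.
B → E applies, adding E
BDE → A applies, adding A
Closure: {ABDE}.

ABDE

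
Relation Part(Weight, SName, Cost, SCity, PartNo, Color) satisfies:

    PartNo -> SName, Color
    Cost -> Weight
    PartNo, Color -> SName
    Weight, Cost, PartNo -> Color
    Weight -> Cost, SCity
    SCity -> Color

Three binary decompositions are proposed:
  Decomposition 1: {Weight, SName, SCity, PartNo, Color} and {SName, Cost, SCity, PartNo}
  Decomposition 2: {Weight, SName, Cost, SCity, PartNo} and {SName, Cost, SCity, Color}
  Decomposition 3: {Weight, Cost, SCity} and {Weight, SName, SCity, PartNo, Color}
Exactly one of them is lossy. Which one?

Decomposition 1

Decomposition 1: common = {SName, SCity, PartNo}, closure = {SName, SCity, PartNo, Color} → lossy.
Decomposition 2: common = {SName, Cost, SCity}, closure = {Weight, SName, Cost, SCity, Color} → lossless.
Decomposition 3: common = {Weight, SCity}, closure = {Weight, Cost, SCity, Color} → lossless.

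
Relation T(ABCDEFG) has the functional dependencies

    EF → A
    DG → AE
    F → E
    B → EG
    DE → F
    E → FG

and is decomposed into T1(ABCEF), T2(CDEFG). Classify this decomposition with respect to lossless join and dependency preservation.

Lossless test: (CEF)⁺ = {ACEFG}, which is a superkey of neither fragment — lossy.
Dependency preservation: DG → AE; B → EG are not contained in any single fragment, but the restricted closure of each left-hand side across the fragments still reaches the right-hand side; the remaining FDs each lie inside some fragment. All dependencies are preserved.

lossy but dependency-preserving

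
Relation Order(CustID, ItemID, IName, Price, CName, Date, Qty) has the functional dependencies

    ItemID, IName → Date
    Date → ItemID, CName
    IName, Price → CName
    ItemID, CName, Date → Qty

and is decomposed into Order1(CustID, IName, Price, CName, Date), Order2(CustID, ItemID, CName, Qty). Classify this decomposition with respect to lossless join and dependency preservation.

lossy and not dependency-preserving

Lossless test: (CustID, CName)⁺ = {CustID, CName}, which is a superkey of neither fragment — lossy.
Dependency preservation: the restricted closure of {ItemID, IName} across the fragments never reaches {Date}, so ItemID, IName → Date cannot be enforced without a join — not preserved.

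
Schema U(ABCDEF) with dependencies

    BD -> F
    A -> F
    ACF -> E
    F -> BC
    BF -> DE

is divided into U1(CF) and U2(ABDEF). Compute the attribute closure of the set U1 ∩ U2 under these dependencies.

BCDEF

U1 ∩ U2 = {F}.
F → BC applies, adding BC
BF → DE applies, adding DE
Closure: {BCDEF}.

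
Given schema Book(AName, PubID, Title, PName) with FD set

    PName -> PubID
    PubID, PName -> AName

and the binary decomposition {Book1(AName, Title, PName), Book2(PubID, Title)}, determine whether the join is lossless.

Common attributes: Book1 ∩ Book2 = {Title}.
No dependency enlarges {Title}, so (Title)⁺ = {Title}.
The closure contains neither all of Book1 = {AName, Title, PName} nor all of Book2 = {PubID, Title}, so the common attributes are not a superkey of either fragment. The join is lossy.

No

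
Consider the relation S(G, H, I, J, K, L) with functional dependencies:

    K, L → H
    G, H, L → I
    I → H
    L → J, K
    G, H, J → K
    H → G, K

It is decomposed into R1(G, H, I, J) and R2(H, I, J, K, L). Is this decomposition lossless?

Common attributes: R1 ∩ R2 = {H, I, J}.
Closure of {H, I, J}: H → G, K applies, adding G, K. So (H, I, J)⁺ = {G, H, I, J, K}.
This closure contains every attribute of R1, so R1 ∩ R2 → R1. The join is lossless.

Yes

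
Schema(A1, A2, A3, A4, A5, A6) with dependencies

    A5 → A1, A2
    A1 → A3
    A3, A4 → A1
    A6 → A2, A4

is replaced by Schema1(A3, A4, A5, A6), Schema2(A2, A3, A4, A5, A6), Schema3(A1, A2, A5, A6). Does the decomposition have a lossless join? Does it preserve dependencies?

lossless but not dependency-preserving

Lossless test (chase): Rows 1 and 2 agree on A5; apply A5→A1, A2 and equate their A1, A2 entries. Rows 1 and 3 agree on A5; apply A5→A1, A2 and equate their A1, A2 entries. Rows 1 and 3 agree on A1; apply A1→A3 and equate their A3 entries. Rows 1 and 3 agree on A6; apply A6→A2, A4 and equate their A2, A4 entries. Row 1 is now all distinguished symbols — the join is lossless.
Dependency preservation: the restricted closure of {A1} across the fragments never reaches {A3}, so A1 → A3 cannot be enforced without a join — not preserved.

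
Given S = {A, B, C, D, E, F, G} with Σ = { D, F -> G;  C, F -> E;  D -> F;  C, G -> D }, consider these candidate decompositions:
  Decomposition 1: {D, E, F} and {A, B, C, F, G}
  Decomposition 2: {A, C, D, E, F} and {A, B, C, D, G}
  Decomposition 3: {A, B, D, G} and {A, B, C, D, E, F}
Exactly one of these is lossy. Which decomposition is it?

Decomposition 1

Decomposition 1: common = {F}, closure = {F} → lossy.
Decomposition 2: common = {A, C, D}, closure = {A, C, D, E, F, G} → lossless.
Decomposition 3: common = {A, B, D}, closure = {A, B, D, F, G} → lossless.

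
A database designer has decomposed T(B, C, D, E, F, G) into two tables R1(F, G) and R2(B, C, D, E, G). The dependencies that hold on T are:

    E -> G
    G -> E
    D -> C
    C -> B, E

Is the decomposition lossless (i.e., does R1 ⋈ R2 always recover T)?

Common attributes: R1 ∩ R2 = {G}.
Closure of {G}: G → E applies, adding E. So (G)⁺ = {E, G}.
The closure contains neither all of R1 = {F, G} nor all of R2 = {B, C, D, E, G}, so the common attributes are not a superkey of either fragment. The join is lossy.

No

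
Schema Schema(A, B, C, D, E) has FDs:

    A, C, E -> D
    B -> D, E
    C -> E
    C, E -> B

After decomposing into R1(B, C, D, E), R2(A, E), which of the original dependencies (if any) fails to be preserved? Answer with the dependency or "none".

A, C, E → D: restricted closure across fragments reaches D.
B → D, E lies within R1.
C → E lies within R1.
C, E → B lies within R1.
Every dependency is enforceable on the fragments, so the decomposition is dependency-preserving.

none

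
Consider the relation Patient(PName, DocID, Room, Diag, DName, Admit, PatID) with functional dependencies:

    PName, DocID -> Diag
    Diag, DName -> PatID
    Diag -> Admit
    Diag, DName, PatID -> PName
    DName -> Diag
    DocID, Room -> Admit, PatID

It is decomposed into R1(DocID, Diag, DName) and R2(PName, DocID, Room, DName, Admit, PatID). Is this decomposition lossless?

Common attributes: R1 ∩ R2 = {DocID, DName}.
Closure of {DocID, DName}: DName → Diag applies, adding Diag; Diag, DName → PatID applies, adding PatID; Diag → Admit applies, adding Admit; Diag, DName, PatID → PName applies, adding PName. So (DocID, DName)⁺ = {PName, DocID, Diag, DName, Admit, PatID}.
This closure contains every attribute of R1, so R1 ∩ R2 → R1. The join is lossless.

Yes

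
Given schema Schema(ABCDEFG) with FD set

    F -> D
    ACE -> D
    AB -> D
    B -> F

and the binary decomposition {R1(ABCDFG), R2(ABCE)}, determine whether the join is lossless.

Common attributes: R1 ∩ R2 = {ABC}.
Closure of {ABC}: AB → D applies, adding D; B → F applies, adding F. So (ABC)⁺ = {ABCDF}.
The closure contains neither all of R1 = {ABCDFG} nor all of R2 = {ABCE}, so the common attributes are not a superkey of either fragment. The join is lossy.

No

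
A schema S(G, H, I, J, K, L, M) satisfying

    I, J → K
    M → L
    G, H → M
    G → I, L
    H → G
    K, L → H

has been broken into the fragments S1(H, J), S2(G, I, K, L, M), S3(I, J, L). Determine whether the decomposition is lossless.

Chase test. Columns are G, H, I, J, K, L, M; row i has aⱼ where attribute j ∈ Si, else bᵢⱼ.
Initial tableau (one row per fragment):
  row 1: b11 a2 b13 a4 b15 b16 b17
  row 2: a1 b22 a3 b24 a5 a6 a7
  row 3: b31 b32 a3 a4 b35 a6 b37
No row becomes fully distinguished — the join is lossy.

No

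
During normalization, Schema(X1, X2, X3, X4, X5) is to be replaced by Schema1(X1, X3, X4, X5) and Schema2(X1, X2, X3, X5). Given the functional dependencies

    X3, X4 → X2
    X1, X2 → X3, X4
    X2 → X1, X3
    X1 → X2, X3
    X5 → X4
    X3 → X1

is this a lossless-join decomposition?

Common attributes: Schema1 ∩ Schema2 = {X1, X3, X5}.
Closure of {X1, X3, X5}: X1 → X2, X3 applies, adding X2; X5 → X4 applies, adding X4. So (X1, X3, X5)⁺ = {X1, X2, X3, X4, X5}.
This closure contains every attribute of Schema1, so Schema1 ∩ Schema2 → Schema1. The join is lossless.

Yes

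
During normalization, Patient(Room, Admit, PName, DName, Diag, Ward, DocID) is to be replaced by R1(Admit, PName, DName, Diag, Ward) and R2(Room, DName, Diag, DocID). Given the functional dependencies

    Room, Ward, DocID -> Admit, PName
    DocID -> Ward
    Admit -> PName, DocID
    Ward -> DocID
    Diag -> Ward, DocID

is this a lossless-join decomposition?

Common attributes: R1 ∩ R2 = {DName, Diag}.
Closure of {DName, Diag}: Diag → Ward, DocID applies, adding Ward, DocID. So (DName, Diag)⁺ = {DName, Diag, Ward, DocID}.
The closure contains neither all of R1 = {Admit, PName, DName, Diag, Ward} nor all of R2 = {Room, DName, Diag, DocID}, so the common attributes are not a superkey of either fragment. The join is lossy.

No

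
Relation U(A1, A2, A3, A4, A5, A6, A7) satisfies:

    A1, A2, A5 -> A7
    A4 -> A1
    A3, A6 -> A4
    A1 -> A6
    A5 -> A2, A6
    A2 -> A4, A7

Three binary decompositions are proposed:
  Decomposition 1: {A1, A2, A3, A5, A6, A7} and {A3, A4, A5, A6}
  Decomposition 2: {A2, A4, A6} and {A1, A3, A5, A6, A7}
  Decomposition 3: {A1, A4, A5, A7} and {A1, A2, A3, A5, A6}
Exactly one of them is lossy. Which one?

Decomposition 1: common = {A3, A5, A6}, closure = {A1, A2, A3, A4, A5, A6, A7} → lossless.
Decomposition 2: common = {A6}, closure = {A6} → lossy.
Decomposition 3: common = {A1, A5}, closure = {A1, A2, A4, A5, A6, A7} → lossless.

Decomposition 2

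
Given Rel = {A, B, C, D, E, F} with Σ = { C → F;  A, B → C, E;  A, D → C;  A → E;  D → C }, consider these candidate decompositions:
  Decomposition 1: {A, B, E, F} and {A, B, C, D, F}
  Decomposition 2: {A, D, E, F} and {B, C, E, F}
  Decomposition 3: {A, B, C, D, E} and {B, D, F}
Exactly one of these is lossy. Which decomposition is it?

Decomposition 2

Decomposition 1: common = {A, B, F}, closure = {A, B, C, E, F} → lossless.
Decomposition 2: common = {E, F}, closure = {E, F} → lossy.
Decomposition 3: common = {B, D}, closure = {B, C, D, F} → lossless.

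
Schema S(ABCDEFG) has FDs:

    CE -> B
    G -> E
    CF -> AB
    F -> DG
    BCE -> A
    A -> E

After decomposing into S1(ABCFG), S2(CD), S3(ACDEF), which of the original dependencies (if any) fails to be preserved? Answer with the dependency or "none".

G -> E

Check G → E: no single fragment contains all of {EG}, and the restricted closure of {G} across the fragments never reaches {E}.
CE → B is preserved.
CF → AB is preserved.
F → DG is preserved.
BCE → A is preserved.
A → E is preserved.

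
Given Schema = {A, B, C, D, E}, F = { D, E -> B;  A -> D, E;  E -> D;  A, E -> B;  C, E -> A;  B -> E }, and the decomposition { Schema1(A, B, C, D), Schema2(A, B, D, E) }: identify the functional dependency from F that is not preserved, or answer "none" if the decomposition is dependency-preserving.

none

D, E → B lies within Schema2.
A → D, E lies within Schema2.
E → D lies within Schema2.
A, E → B lies within Schema2.
C, E → A: restricted closure across fragments reaches A.
B → E lies within Schema2.
Every dependency is enforceable on the fragments, so the decomposition is dependency-preserving.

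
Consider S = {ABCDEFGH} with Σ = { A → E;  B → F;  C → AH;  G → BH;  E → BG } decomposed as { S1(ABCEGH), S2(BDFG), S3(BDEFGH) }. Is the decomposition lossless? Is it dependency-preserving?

lossy but dependency-preserving

Lossless test (chase): Rows 1 and 2 agree on B; apply B→F and equate their F entries. Rows 1 and 2 agree on G; apply G→BH and equate their BH entries. No row becomes fully distinguished — the join is lossy.
Dependency preservation: every FD's attributes lie within a single fragment, so each can be enforced locally — preserved.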